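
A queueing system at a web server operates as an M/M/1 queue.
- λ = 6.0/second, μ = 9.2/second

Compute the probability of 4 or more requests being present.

ρ = λ/μ = 6.0/9.2 = 0.6522
P(N ≥ n) = ρⁿ
P(N ≥ 4) = 0.6522^4
P(N ≥ 4) = 0.1809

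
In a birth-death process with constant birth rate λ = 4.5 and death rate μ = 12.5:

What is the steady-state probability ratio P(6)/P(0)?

For constant rates: P(n)/P(0) = (λ/μ)^n
P(6)/P(0) = (4.5/12.5)^6 = 0.3600^6 = 0.002177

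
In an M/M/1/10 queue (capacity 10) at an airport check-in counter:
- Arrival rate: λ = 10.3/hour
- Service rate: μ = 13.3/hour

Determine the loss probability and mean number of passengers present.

ρ = λ/μ = 10.3/13.3 = 0.774436
P₀ = (1-ρ)/(1-ρ^(K+1)) = (1-0.774436)/(1-0.774436^11) = 0.2256/0.9399 = 0.2400
P_K = P₀×ρ^K = 0.2400 × 0.774436^10 = 0.2400 × 0.07760 = 0.01862
Blocking probability P_10 = 0.01862 (1.86%)
L = ρ[1 - (K+1)ρ^K + Kρ^(K+1)] / [(1-ρ)(1-ρ^(K+1))]
L = 0.774436 × (1 - 11×0.077599 + 10×0.060095) / ((1 - 0.774436) × (1 - 0.060095)) = 2.7300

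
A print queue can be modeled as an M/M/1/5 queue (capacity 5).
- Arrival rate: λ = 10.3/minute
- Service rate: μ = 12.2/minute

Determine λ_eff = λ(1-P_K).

ρ = λ/μ = 10.3/12.2 = 0.84426
P₀ = (1-ρ)/(1-ρ^(K+1)) = (1-0.84426)/(1-0.84426^6) = 0.15574/0.63788 = 0.2442
P_K = P₀×ρ^K = 0.2442 × 0.84426^5 = 0.2442 × 0.4289 = 0.1047
λ_eff = λ(1-P_K) = 10.3 × (1 - 0.104725) = 10.3 × 0.895275 = 9.2213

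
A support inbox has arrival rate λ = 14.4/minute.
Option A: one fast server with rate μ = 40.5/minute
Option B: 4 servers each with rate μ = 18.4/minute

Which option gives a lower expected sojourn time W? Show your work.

Option A: single server μ = 40.5 (M/M/1)
  ρ_A = 14.4/40.5 = 0.3556
  W_A = 1/(μ-λ) = 1/(40.5-14.4) = 1/26.10 = 0.03831

Option B: 4 servers μ = 18.4 (M/M/4)
  ρ_B = λ/(cμ) = 14.4/(4×18.4) = 0.1957
  Offered load a = λ/μ = cρ = 14.4/18.4 = 0.7826
  P₀ = [ Σₙ₌₀^3 aⁿ/n! + a^4/(4!(1-ρ)) ]⁻¹
  Σ = a^0/0! + a^1/1! + a^2/2! + a^3/3! = 1.0000 + 0.7826 + 0.3062 + 0.07989 = 2.1687
  a^4/(4!(1-ρ)) = 0.3751/(24 × 0.8043) = 0.01943
  P₀ = 1/(2.1687 + 0.01943) = 0.4570
  Lq = P₀·a^4·ρ / (4!(1-ρ)²) = 0.4570 × 0.3751 × 0.1957 / (24 × 0.6470) = 0.002160
  Wq_B = Lq/λ = 0.002160/14.4 = 0.0001500
  W_B = Wq_B + 1/μ = 0.0001500 + 0.05435 = 0.05450

Since W_A = 0.03831 < W_B = 0.05450, Option A (single fast server) has the shorter time in system.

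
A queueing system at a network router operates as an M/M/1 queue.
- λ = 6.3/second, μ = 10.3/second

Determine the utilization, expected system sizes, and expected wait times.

Step 1: ρ = λ/μ = 6.3/10.3 = 0.6117
Step 2: L = λ/(μ-λ) = 6.3/4.00 = 1.5750
Step 3: Lq = λ²/(μ(μ-λ)) = 39.69/(10.3×4.00) = 0.9633
Step 4: W = 1/(μ-λ) = 1/4.00 = 0.2500
Step 5: Wq = λ/(μ(μ-λ)) = 6.3/(10.3×4.00) = 0.1529
Step 6: P(0) = 1-ρ = 0.3883
Verify: L = λW = 6.3×0.2500 = 1.5750 ✔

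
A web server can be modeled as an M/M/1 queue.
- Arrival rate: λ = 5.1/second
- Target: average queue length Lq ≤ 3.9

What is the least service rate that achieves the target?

For M/M/1: Lq = λ²/(μ(μ-λ))
Need Lq ≤ 3.9, i.e. μ(μ-λ) ≥ λ²/3.9
μ² - 5.1μ - 26.01/3.9 ≥ 0  →  μ² - 5.1μ - 6.66923 ≥ 0
Quadratic formula (positive root): μ = [λ + √(λ² + 4×6.66923)]/2
Discriminant: 26.01 + 4×6.66923 = 52.6869, √52.6869 = 7.2586
μ ≥ (5.1 + 7.2586)/2 = 6.1793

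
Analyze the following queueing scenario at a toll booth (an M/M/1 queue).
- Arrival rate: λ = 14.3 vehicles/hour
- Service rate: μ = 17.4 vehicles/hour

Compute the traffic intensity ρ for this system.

Server utilization: ρ = λ/μ
ρ = 14.3/17.4 = 0.8218
The server is busy 82.18% of the time.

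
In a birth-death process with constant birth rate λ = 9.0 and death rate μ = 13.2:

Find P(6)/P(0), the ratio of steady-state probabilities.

For constant rates: P(n)/P(0) = (λ/μ)^n
P(6)/P(0) = (9.0/13.2)^6 = 0.68182^6 = 0.1005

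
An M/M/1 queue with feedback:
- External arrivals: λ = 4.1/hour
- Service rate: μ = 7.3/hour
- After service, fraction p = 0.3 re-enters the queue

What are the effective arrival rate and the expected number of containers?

Effective arrival rate: λ_eff = λ/(1-p) = 4.1/(1-0.3) = 4.1/0.70 = 5.85714
ρ = λ_eff/μ = 5.85714/7.3 = 0.80235
L = ρ/(1-ρ) = 0.80235/(1-0.80235) = 4.0594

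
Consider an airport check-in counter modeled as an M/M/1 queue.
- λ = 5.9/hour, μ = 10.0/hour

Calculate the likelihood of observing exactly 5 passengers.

ρ = λ/μ = 5.9/10.0 = 0.5900
P(n) = (1-ρ)ρⁿ
P(5) = (1-0.5900) × 0.5900^5
P(5) = 0.4100 × 0.07149
P(5) = 0.02931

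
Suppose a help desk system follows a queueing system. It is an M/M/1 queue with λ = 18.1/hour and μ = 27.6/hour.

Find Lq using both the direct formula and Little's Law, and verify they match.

Method 1 (direct): Lq = λ²/(μ(μ-λ)) = 327.61/(27.6 × 9.50) = 1.2495

Method 2 (Little's Law):
W = 1/(μ-λ) = 1/9.50 = 0.105263
Wq = W - 1/μ = 0.105263 - 0.0362319 = 0.069031
Lq = λWq = 18.1 × 0.069031 = 1.2495 ✔ (matches Method 1)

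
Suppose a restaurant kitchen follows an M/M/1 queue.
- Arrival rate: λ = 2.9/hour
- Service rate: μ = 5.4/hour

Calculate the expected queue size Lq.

ρ = λ/μ = 2.9/5.4 = 0.5370
For M/M/1: Lq = λ²/(μ(μ-λ))
Lq = 8.41/(5.4 × 2.50)
Lq = 0.6230 orders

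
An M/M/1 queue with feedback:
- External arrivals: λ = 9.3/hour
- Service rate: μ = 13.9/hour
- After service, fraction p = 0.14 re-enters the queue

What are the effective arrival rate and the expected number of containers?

Effective arrival rate: λ_eff = λ/(1-p) = 9.3/(1-0.14) = 9.3/0.86 = 10.81395
ρ = λ_eff/μ = 10.81395/13.9 = 0.77798
L = ρ/(1-ρ) = 0.77798/(1-0.77798) = 3.5041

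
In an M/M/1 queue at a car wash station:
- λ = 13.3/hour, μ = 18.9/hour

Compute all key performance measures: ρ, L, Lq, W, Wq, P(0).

Step 1: ρ = λ/μ = 13.3/18.9 = 0.7037
Step 2: L = λ/(μ-λ) = 13.3/5.60 = 2.3750
Step 3: Lq = λ²/(μ(μ-λ)) = 176.89/(18.9×5.60) = 1.6713
Step 4: W = 1/(μ-λ) = 1/5.60 = 0.17857
Step 5: Wq = λ/(μ(μ-λ)) = 13.3/(18.9×5.60) = 0.1257
Step 6: P(0) = 1-ρ = 0.2963
Verify: L = λW = 13.3×0.17857 = 2.3750 ✔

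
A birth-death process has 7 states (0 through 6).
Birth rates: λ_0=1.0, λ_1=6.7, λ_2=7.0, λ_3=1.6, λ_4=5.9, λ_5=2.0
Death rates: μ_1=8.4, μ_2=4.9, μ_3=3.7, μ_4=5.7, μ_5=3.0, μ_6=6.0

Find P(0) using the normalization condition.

Ratios P(n)/P(0) = (λ₀···λₙ₋₁)/(μ₁···μₙ):
P(1)/P(0) = (1.0)/(8.4) = 0.1190
P(2)/P(0) = (1.0×6.7)/(8.4×4.9) = 0.1628
P(3)/P(0) = (1.0×6.7×7.0)/(8.4×4.9×3.7) = 0.3080
P(4)/P(0) = (1.0×6.7×7.0×1.6)/(8.4×4.9×3.7×5.7) = 0.08645
P(5)/P(0) = (1.0×6.7×7.0×1.6×5.9)/(8.4×4.9×3.7×5.7×3.0) = 0.1700
P(6)/P(0) = (1.0×6.7×7.0×1.6×5.9×2.0)/(8.4×4.9×3.7×5.7×3.0×6.0) = 0.05667

Normalization: ∑ P(n) = 1
P(0) × (1.0000 + 0.1190 + 0.1628 + 0.3080 + 0.08645 + 0.1700 + 0.05667) = 1
P(0) × 1.9029 = 1
P(0) = 1/1.9029 = 0.5255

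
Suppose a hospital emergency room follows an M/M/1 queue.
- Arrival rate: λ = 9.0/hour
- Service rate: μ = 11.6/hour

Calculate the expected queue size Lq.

ρ = λ/μ = 9.0/11.6 = 0.7759
For M/M/1: Lq = λ²/(μ(μ-λ))
Lq = 81.00/(11.6 × 2.60)
Lq = 2.6857 patients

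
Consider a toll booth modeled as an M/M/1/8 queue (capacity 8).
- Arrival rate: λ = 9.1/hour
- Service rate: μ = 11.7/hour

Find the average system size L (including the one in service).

ρ = λ/μ = 9.1/11.7 = 0.77778
P₀ = (1-ρ)/(1-ρ^(K+1)) = (1-0.77778)/(1-0.77778^9) = 0.22222/0.89584 = 0.2481
P_K = P₀×ρ^K = 0.2481 × 0.77778^8 = 0.2481 × 0.1339 = 0.03322
L = ρ[1 - (K+1)ρ^K + Kρ^(K+1)] / [(1-ρ)(1-ρ^(K+1))]
L = 0.77778 × (1 - 9×0.13392 + 8×0.10416) / ((1 - 0.77778) × (1 - 0.10416)) = 2.4536 vehicles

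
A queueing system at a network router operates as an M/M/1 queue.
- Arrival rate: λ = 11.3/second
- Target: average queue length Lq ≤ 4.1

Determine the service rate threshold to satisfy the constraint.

For M/M/1: Lq = λ²/(μ(μ-λ))
Need Lq ≤ 4.1, i.e. μ(μ-λ) ≥ λ²/4.1
μ² - 11.3μ - 127.69/4.1 ≥ 0  →  μ² - 11.3μ - 31.1439 ≥ 0
Quadratic formula (positive root): μ = [λ + √(λ² + 4×31.1439)]/2
Discriminant: 127.69 + 4×31.1439 = 252.2656, √252.2656 = 15.88287
μ ≥ (11.3 + 15.88287)/2 = 13.5914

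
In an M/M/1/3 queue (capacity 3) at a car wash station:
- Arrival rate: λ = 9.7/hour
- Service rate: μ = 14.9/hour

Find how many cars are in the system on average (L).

ρ = λ/μ = 9.7/14.9 = 0.6510
P₀ = (1-ρ)/(1-ρ^(K+1)) = (1-0.6510)/(1-0.6510^4) = 0.3490/0.8204 = 0.4254
P_K = P₀×ρ^K = 0.4254 × 0.6510^3 = 0.4254 × 0.2759 = 0.1174
L = ρ[1 - (K+1)ρ^K + Kρ^(K+1)] / [(1-ρ)(1-ρ^(K+1))]
L = 0.6510 × (1 - 4×0.275894 + 3×0.179607) / ((1 - 0.6510) × (1 - 0.179607)) = 0.9896 cars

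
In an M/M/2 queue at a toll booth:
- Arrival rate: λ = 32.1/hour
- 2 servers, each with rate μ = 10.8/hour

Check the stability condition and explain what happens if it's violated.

Stability requires ρ = λ/(cμ) < 1
ρ = 32.1/(2 × 10.8) = 32.1/21.60 = 1.4861
Since 1.4861 ≥ 1, the system is UNSTABLE.
Need c > λ/μ = 32.1/10.8 = 2.97.
Minimum servers needed: c = 3.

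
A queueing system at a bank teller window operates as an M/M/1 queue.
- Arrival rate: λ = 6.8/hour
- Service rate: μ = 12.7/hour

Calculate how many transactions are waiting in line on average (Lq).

ρ = λ/μ = 6.8/12.7 = 0.5354
For M/M/1: Lq = λ²/(μ(μ-λ))
Lq = 46.24/(12.7 × 5.90)
Lq = 0.6171 transactions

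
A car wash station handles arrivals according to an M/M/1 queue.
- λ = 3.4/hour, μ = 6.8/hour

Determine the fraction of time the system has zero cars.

ρ = λ/μ = 3.4/6.8 = 0.5000
P(0) = 1 - ρ = 1 - 0.5000 = 0.5000
The server is idle 50.00% of the time.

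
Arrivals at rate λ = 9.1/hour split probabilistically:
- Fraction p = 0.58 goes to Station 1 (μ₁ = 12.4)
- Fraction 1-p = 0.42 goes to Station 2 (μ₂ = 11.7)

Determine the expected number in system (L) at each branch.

Effective rates: λ₁ = 9.1×0.58 = 5.278, λ₂ = 9.1×0.42 = 3.822
Station 1: ρ₁ = 5.278/12.4 = 0.42565, L₁ = ρ₁/(1-ρ₁) = 0.42565/(1-0.42565) = 0.7411
Station 2: ρ₂ = 3.822/11.7 = 0.326667, L₂ = ρ₂/(1-ρ₂) = 0.326667/(1-0.326667) = 0.4851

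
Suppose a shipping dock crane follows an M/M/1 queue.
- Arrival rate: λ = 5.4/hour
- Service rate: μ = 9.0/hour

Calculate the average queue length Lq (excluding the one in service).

ρ = λ/μ = 5.4/9.0 = 0.6000
For M/M/1: Lq = λ²/(μ(μ-λ))
Lq = 29.16/(9.0 × 3.60)
Lq = 0.9000 containers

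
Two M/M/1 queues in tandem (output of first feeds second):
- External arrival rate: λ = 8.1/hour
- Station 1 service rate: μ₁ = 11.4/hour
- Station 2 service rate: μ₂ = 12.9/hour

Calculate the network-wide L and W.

By Jackson's theorem, each station behaves as independent M/M/1.
Station 1: ρ₁ = 8.1/11.4 = 0.7105, L₁ = ρ₁/(1-ρ₁) = λ/(μ₁-λ) = 8.1/3.30 = 2.4545
Station 2: ρ₂ = 8.1/12.9 = 0.6279, L₂ = ρ₂/(1-ρ₂) = λ/(μ₂-λ) = 8.1/4.80 = 1.6875
Total: L = L₁ + L₂ = 2.4545 + 1.6875 = 4.1420
W = L/λ = 4.1420/8.1 = 0.5114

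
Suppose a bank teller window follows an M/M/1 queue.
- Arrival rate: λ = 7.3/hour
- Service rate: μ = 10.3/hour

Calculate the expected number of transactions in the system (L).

ρ = λ/μ = 7.3/10.3 = 0.7087
For M/M/1: L = λ/(μ-λ)
L = 7.3/(10.3-7.3) = 7.3/3.00
L = 2.4333 transactions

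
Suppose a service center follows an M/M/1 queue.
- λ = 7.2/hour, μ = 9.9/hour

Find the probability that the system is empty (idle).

ρ = λ/μ = 7.2/9.9 = 0.7273
P(0) = 1 - ρ = 1 - 0.7273 = 0.2727
The server is idle 27.27% of the time.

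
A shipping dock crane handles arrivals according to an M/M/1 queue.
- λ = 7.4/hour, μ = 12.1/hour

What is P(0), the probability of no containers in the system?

ρ = λ/μ = 7.4/12.1 = 0.6116
P(0) = 1 - ρ = 1 - 0.6116 = 0.3884
The server is idle 38.84% of the time.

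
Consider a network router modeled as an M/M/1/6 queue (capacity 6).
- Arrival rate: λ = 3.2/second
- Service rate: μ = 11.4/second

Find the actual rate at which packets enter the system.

ρ = λ/μ = 3.2/11.4 = 0.2807
P₀ = (1-ρ)/(1-ρ^(K+1)) = (1-0.2807)/(1-0.2807^7) = 0.7193/0.9999 = 0.7194
P_K = P₀×ρ^K = 0.7194 × 0.2807^6 = 0.7194 × 0.0004892 = 0.0003519
λ_eff = λ(1-P_K) = 3.2 × (1 - 0.0003519) = 3.2 × 0.99965 = 3.1989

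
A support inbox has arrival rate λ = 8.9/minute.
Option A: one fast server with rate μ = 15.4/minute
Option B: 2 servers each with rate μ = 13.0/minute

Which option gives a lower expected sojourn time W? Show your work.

Option A: single server μ = 15.4 (M/M/1)
  ρ_A = 8.9/15.4 = 0.5779
  W_A = 1/(μ-λ) = 1/(15.4-8.9) = 1/6.50 = 0.1538

Option B: 2 servers μ = 13.0 (M/M/2)
  ρ_B = λ/(cμ) = 8.9/(2×13.0) = 0.3423
  Offered load a = λ/μ = cρ = 8.9/13.0 = 0.6846
  P₀ = [ Σₙ₌₀^1 aⁿ/n! + a^2/(2!(1-ρ)) ]⁻¹
  Σ = a^0/0! + a^1/1! = 1.0000 + 0.6846 = 1.6846
  a^2/(2!(1-ρ)) = 0.4687/(2 × 0.6577) = 0.3563
  P₀ = 1/(1.6846 + 0.3563) = 0.4900
  Lq = P₀·a^2·ρ / (2!(1-ρ)²) = 0.48997 × 0.46870 × 0.34231 / (2 × 0.43256) = 0.09087
  Wq_B = Lq/λ = 0.09087/8.9 = 0.01021
  W_B = Wq_B + 1/μ = 0.01021 + 0.07692 = 0.08713

Since W_B = 0.08713 < W_A = 0.1538, Option B (multiple servers) has the shorter time in system.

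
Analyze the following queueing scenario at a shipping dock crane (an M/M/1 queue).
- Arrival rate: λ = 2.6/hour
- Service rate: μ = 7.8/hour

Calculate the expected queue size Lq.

ρ = λ/μ = 2.6/7.8 = 0.3333
For M/M/1: Lq = λ²/(μ(μ-λ))
Lq = 6.76/(7.8 × 5.20)
Lq = 0.1667 containers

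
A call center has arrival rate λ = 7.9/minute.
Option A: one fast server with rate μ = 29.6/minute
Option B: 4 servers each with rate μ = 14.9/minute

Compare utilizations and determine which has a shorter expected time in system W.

Option A: single server μ = 29.6 (M/M/1)
  ρ_A = 7.9/29.6 = 0.2669
  W_A = 1/(μ-λ) = 1/(29.6-7.9) = 1/21.70 = 0.04608

Option B: 4 servers μ = 14.9 (M/M/4)
  ρ_B = λ/(cμ) = 7.9/(4×14.9) = 0.1326
  Offered load a = λ/μ = cρ = 7.9/14.9 = 0.5302
  P₀ = [ Σₙ₌₀^3 aⁿ/n! + a^4/(4!(1-ρ)) ]⁻¹
  Σ = a^0/0! + a^1/1! + a^2/2! + a^3/3! = 1.0000 + 0.5302 + 0.1406 + 0.02484 = 1.6956
  a^4/(4!(1-ρ)) = 0.07902/(24 × 0.8674) = 0.003796
  P₀ = 1/(1.6956 + 0.003796) = 0.5884
  Lq = P₀·a^4·ρ / (4!(1-ρ)²) = 0.58844 × 0.079025 × 0.13255 / (24 × 0.75247) = 0.0003413
  Wq_B = Lq/λ = 0.00034131/7.9 = 0.000043204
  W_B = Wq_B + 1/μ = 0.000043204 + 0.067114 = 0.06716

Since W_A = 0.04608 < W_B = 0.06716, Option A (single fast server) has the shorter time in system.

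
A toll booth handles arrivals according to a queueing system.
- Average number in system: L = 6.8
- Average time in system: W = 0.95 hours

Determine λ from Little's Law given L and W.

Little's Law: L = λW, so λ = L/W
λ = 6.8/0.95 = 7.1579 vehicles/hour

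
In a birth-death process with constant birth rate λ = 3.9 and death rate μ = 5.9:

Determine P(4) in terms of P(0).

For constant rates: P(n)/P(0) = (λ/μ)^n
P(4)/P(0) = (3.9/5.9)^4 = 0.6610^4 = 0.1909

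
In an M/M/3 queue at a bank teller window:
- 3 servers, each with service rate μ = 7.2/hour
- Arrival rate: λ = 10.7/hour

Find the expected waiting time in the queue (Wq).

Traffic intensity: ρ = λ/(cμ) = 10.7/(3×7.2) = 0.4954
Since ρ = 0.4954 < 1, system is stable.
Offered load a = λ/μ = cρ = 10.7/7.2 = 1.4861
P₀ = [ Σₙ₌₀^2 aⁿ/n! + a^3/(3!(1-ρ)) ]⁻¹
Σ = a^0/0! + a^1/1! + a^2/2! = 1.0000 + 1.4861 + 1.1043 = 3.5904
a^3/(3!(1-ρ)) = 3.2821/(6 × 0.50463) = 1.0840
P₀ = 1/(3.5904 + 1.0840) = 0.2139
Lq = P₀·a^3·ρ / (3!(1-ρ)²) = 0.2139 × 3.2821 × 0.4954 / (6 × 0.2547) = 0.2276
Wq = Lq/λ = 0.22765/10.7 = 0.02128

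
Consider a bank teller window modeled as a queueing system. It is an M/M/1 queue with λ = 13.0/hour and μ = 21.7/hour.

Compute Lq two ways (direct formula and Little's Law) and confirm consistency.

Method 1 (direct): Lq = λ²/(μ(μ-λ)) = 169.00/(21.7 × 8.70) = 0.8952

Method 2 (Little's Law):
W = 1/(μ-λ) = 1/8.70 = 0.11494
Wq = W - 1/μ = 0.11494 - 0.046083 = 0.06886
Lq = λWq = 13.0 × 0.06886 = 0.8952 ✔ (matches Method 1)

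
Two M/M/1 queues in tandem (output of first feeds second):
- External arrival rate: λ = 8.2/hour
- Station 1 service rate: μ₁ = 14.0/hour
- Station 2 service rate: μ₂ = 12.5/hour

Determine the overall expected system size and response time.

By Jackson's theorem, each station behaves as independent M/M/1.
Station 1: ρ₁ = 8.2/14.0 = 0.5857, L₁ = ρ₁/(1-ρ₁) = λ/(μ₁-λ) = 8.2/5.80 = 1.4138
Station 2: ρ₂ = 8.2/12.5 = 0.6560, L₂ = ρ₂/(1-ρ₂) = λ/(μ₂-λ) = 8.2/4.30 = 1.9070
Total: L = L₁ + L₂ = 1.4138 + 1.9070 = 3.3208
W = L/λ = 3.3208/8.2 = 0.4050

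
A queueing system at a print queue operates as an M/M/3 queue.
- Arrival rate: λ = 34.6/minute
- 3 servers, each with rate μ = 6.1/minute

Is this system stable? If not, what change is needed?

Stability requires ρ = λ/(cμ) < 1
ρ = 34.6/(3 × 6.1) = 34.6/18.30 = 1.8907
Since 1.8907 ≥ 1, the system is UNSTABLE.
Need c > λ/μ = 34.6/6.1 = 5.67.
Minimum servers needed: c = 6.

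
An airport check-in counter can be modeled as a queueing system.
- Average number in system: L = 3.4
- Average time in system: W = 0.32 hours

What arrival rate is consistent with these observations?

Little's Law: L = λW, so λ = L/W
λ = 3.4/0.32 = 10.6250 passengers/hour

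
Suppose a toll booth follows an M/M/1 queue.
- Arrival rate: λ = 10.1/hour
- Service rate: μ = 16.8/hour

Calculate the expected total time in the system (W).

First, compute utilization: ρ = λ/μ = 10.1/16.8 = 0.6012
For M/M/1: W = 1/(μ-λ)
W = 1/(16.8-10.1) = 1/6.70
W = 0.1493 hours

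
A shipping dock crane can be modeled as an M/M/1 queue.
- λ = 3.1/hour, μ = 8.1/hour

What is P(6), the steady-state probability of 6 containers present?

ρ = λ/μ = 3.1/8.1 = 0.38272
P(n) = (1-ρ)ρⁿ
P(6) = (1-0.38272) × 0.38272^6
P(6) = 0.6173 × 0.003143
P(6) = 0.001940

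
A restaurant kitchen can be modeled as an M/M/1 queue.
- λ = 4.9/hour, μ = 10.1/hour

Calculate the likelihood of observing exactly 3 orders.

ρ = λ/μ = 4.9/10.1 = 0.48515
P(n) = (1-ρ)ρⁿ
P(3) = (1-0.48515) × 0.48515^3
P(3) = 0.51485 × 0.11419
P(3) = 0.05879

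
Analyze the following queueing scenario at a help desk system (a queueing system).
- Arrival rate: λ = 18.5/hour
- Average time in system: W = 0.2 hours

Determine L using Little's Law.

Little's Law: L = λW
L = 18.5 × 0.2 = 3.7000 tickets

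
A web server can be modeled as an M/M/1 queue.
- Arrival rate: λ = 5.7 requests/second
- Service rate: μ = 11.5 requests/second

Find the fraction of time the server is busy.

Server utilization: ρ = λ/μ
ρ = 5.7/11.5 = 0.4957
The server is busy 49.57% of the time.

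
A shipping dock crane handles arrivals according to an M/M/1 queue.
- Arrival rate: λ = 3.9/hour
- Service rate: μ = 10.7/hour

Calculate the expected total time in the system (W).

First, compute utilization: ρ = λ/μ = 3.9/10.7 = 0.3645
For M/M/1: W = 1/(μ-λ)
W = 1/(10.7-3.9) = 1/6.80
W = 0.1471 hours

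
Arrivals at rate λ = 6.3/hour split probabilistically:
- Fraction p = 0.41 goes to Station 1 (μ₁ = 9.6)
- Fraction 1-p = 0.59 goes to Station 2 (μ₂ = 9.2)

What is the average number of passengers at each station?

Effective rates: λ₁ = 6.3×0.41 = 2.583, λ₂ = 6.3×0.59 = 3.717
Station 1: ρ₁ = 2.583/9.6 = 0.26906, L₁ = ρ₁/(1-ρ₁) = 0.26906/(1-0.26906) = 0.3681
Station 2: ρ₂ = 3.717/9.2 = 0.4040, L₂ = ρ₂/(1-ρ₂) = 0.4040/(1-0.4040) = 0.6779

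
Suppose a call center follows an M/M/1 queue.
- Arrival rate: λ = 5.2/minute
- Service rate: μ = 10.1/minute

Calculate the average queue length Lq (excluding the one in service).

ρ = λ/μ = 5.2/10.1 = 0.5149
For M/M/1: Lq = λ²/(μ(μ-λ))
Lq = 27.04/(10.1 × 4.90)
Lq = 0.5464 calls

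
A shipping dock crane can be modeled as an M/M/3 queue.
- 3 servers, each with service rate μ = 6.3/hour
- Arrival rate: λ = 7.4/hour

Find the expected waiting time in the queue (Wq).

Traffic intensity: ρ = λ/(cμ) = 7.4/(3×6.3) = 0.3915
Since ρ = 0.3915 < 1, system is stable.
Offered load a = λ/μ = cρ = 7.4/6.3 = 1.1746
P₀ = [ Σₙ₌₀^2 aⁿ/n! + a^3/(3!(1-ρ)) ]⁻¹
Σ = a^0/0! + a^1/1! + a^2/2! = 1.0000 + 1.1746 + 0.6898 = 2.8644
a^3/(3!(1-ρ)) = 1.6206/(6 × 0.6085) = 0.4439
P₀ = 1/(2.8644 + 0.4439) = 0.3023
Lq = P₀·a^3·ρ / (3!(1-ρ)²) = 0.30227 × 1.6206 × 0.39153 / (6 × 0.37023) = 0.08634
Wq = Lq/λ = 0.08634/7.4 = 0.01167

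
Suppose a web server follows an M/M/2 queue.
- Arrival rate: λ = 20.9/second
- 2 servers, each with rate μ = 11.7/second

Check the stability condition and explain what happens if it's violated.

Stability requires ρ = λ/(cμ) < 1
ρ = 20.9/(2 × 11.7) = 20.9/23.40 = 0.8932
Since 0.8932 < 1, the system is STABLE.
The servers are busy 89.32% of the time.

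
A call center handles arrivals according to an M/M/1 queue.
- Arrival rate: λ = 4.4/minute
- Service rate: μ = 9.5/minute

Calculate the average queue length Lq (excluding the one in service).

ρ = λ/μ = 4.4/9.5 = 0.4632
For M/M/1: Lq = λ²/(μ(μ-λ))
Lq = 19.36/(9.5 × 5.10)
Lq = 0.3996 calls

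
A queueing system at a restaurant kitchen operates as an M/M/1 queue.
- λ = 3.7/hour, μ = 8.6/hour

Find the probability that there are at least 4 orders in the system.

ρ = λ/μ = 3.7/8.6 = 0.43023
P(N ≥ n) = ρⁿ
P(N ≥ 4) = 0.43023^4
P(N ≥ 4) = 0.03426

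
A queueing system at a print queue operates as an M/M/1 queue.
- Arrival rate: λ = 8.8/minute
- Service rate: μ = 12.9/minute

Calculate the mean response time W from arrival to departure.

First, compute utilization: ρ = λ/μ = 8.8/12.9 = 0.6822
For M/M/1: W = 1/(μ-λ)
W = 1/(12.9-8.8) = 1/4.10
W = 0.2439 minutes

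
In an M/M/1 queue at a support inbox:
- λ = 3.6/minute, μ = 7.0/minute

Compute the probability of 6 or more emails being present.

ρ = λ/μ = 3.6/7.0 = 0.51429
P(N ≥ n) = ρⁿ
P(N ≥ 6) = 0.51429^6
P(N ≥ 6) = 0.01850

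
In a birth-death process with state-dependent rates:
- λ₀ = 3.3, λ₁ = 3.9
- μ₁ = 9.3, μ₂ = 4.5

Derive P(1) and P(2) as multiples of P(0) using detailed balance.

Balance equations:
State 0: λ₀P₀ = μ₁P₁ → P₁ = (λ₀/μ₁)P₀ = (3.3/9.3)P₀ = 0.3548P₀
State 1: P₂ = (λ₀λ₁)/(μ₁μ₂)P₀ = (3.3×3.9)/(9.3×4.5)P₀ = 0.3075P₀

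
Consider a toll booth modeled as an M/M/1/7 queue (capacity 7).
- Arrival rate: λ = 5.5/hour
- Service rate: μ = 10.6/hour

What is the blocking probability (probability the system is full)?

ρ = λ/μ = 5.5/10.6 = 0.51887
P₀ = (1-ρ)/(1-ρ^(K+1)) = (1-0.51887)/(1-0.51887^8) = 0.4811/0.9947 = 0.4837
P_K = P₀×ρ^K = 0.48367 × 0.51887^7 = 0.48367 × 0.010125 = 0.004897
Blocking probability = 0.49%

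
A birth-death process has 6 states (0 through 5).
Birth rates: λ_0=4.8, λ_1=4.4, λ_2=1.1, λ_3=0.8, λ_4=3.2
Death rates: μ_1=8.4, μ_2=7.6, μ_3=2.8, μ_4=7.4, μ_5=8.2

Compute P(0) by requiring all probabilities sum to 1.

Ratios P(n)/P(0) = (λ₀···λₙ₋₁)/(μ₁···μₙ):
P(1)/P(0) = (4.8)/(8.4) = 0.57143
P(2)/P(0) = (4.8×4.4)/(8.4×7.6) = 0.33083
P(3)/P(0) = (4.8×4.4×1.1)/(8.4×7.6×2.8) = 0.12997
P(4)/P(0) = (4.8×4.4×1.1×0.8)/(8.4×7.6×2.8×7.4) = 0.014051
P(5)/P(0) = (4.8×4.4×1.1×0.8×3.2)/(8.4×7.6×2.8×7.4×8.2) = 0.0054831

Normalization: ∑ P(n) = 1
P(0) × (1.0000 + 0.57143 + 0.33083 + 0.12997 + 0.014051 + 0.0054831) = 1
P(0) × 2.0518 = 1
P(0) = 1/2.0518 = 0.4874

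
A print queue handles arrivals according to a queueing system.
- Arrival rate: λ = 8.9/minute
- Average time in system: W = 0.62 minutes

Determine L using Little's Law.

Little's Law: L = λW
L = 8.9 × 0.62 = 5.5180 jobs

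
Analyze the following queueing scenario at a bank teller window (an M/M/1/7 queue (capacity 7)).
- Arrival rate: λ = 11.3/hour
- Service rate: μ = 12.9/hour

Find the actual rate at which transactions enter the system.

ρ = λ/μ = 11.3/12.9 = 0.87597
P₀ = (1-ρ)/(1-ρ^(K+1)) = (1-0.87597)/(1-0.87597^8) = 0.1240/0.6533 = 0.1898
P_K = P₀×ρ^K = 0.18984 × 0.87597^7 = 0.18984 × 0.39575 = 0.07513
λ_eff = λ(1-P_K) = 11.3 × (1 - 0.07513) = 11.3 × 0.92487 = 10.4510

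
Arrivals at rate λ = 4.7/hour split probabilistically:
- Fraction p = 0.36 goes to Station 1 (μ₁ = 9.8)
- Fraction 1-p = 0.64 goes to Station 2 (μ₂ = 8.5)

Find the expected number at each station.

Effective rates: λ₁ = 4.7×0.36 = 1.692, λ₂ = 4.7×0.64 = 3.008
Station 1: ρ₁ = 1.692/9.8 = 0.17265, L₁ = ρ₁/(1-ρ₁) = 0.17265/(1-0.17265) = 0.2087
Station 2: ρ₂ = 3.008/8.5 = 0.3539, L₂ = ρ₂/(1-ρ₂) = 0.3539/(1-0.3539) = 0.5477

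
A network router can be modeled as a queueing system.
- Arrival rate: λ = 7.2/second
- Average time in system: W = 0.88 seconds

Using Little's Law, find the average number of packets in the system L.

Little's Law: L = λW
L = 7.2 × 0.88 = 6.3360 packets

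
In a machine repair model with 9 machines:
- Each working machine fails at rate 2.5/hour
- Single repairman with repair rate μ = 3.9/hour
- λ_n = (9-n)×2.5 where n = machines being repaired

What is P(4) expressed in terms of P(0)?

P(4)/P(0) = ∏_{i=0}^{4-1} λ_i/μ_{i+1}
= (9-0)×2.5/3.9 × (9-1)×2.5/3.9 × (9-2)×2.5/3.9 × (9-3)×2.5/3.9
= 510.6030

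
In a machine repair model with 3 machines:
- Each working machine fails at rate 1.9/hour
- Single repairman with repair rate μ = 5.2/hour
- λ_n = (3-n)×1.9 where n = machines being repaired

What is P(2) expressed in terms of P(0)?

P(2)/P(0) = ∏_{i=0}^{2-1} λ_i/μ_{i+1}
= (3-0)×1.9/5.2 × (3-1)×1.9/5.2
= 0.8010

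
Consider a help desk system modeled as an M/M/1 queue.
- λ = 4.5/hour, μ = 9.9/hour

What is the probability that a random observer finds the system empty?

ρ = λ/μ = 4.5/9.9 = 0.4545
P(0) = 1 - ρ = 1 - 0.4545 = 0.5455
The server is idle 54.55% of the time.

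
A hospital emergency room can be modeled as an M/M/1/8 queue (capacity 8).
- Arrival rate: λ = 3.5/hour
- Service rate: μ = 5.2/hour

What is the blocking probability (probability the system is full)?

ρ = λ/μ = 3.5/5.2 = 0.67308
P₀ = (1-ρ)/(1-ρ^(K+1)) = (1-0.67308)/(1-0.67308^9) = 0.3269/0.9716 = 0.3365
P_K = P₀×ρ^K = 0.3365 × 0.67308^8 = 0.3365 × 0.04212 = 0.01417
Blocking probability = 1.42%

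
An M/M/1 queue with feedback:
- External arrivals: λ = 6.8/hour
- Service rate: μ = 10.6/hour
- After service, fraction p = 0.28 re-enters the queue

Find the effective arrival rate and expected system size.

Effective arrival rate: λ_eff = λ/(1-p) = 6.8/(1-0.28) = 6.8/0.72 = 9.444444
ρ = λ_eff/μ = 9.444444/10.6 = 0.8909853
L = ρ/(1-ρ) = 0.8909853/(1-0.8909853) = 8.1731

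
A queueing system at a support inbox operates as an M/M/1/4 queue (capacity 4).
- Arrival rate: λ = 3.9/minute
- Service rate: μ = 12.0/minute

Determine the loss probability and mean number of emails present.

ρ = λ/μ = 3.9/12.0 = 0.3250
P₀ = (1-ρ)/(1-ρ^(K+1)) = (1-0.3250)/(1-0.3250^5) = 0.67500/0.99637 = 0.6775
P_K = P₀×ρ^K = 0.67746 × 0.3250^4 = 0.67746 × 0.011157 = 0.007558
Blocking probability P_4 = 0.007558 (0.76%)
L = ρ[1 - (K+1)ρ^K + Kρ^(K+1)] / [(1-ρ)(1-ρ^(K+1))]
L = 0.3250 × (1 - 5×0.01116 + 4×0.003626) / ((1 - 0.3250) × (1 - 0.003626)) = 0.4633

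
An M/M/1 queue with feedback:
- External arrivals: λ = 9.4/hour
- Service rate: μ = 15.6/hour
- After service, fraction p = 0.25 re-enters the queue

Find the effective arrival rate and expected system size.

Effective arrival rate: λ_eff = λ/(1-p) = 9.4/(1-0.25) = 9.4/0.75 = 12.5333
ρ = λ_eff/μ = 12.5333/15.6 = 0.80342
L = ρ/(1-ρ) = 0.80342/(1-0.80342) = 4.0870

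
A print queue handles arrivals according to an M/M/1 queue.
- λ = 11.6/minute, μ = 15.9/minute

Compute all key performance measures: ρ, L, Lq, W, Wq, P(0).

Step 1: ρ = λ/μ = 11.6/15.9 = 0.7296
Step 2: L = λ/(μ-λ) = 11.6/4.30 = 2.6977
Step 3: Lq = λ²/(μ(μ-λ)) = 134.56/(15.9×4.30) = 1.9681
Step 4: W = 1/(μ-λ) = 1/4.30 = 0.23256
Step 5: Wq = λ/(μ(μ-λ)) = 11.6/(15.9×4.30) = 0.1697
Step 6: P(0) = 1-ρ = 0.2704
Verify: L = λW = 11.6×0.23256 = 2.6977 ✔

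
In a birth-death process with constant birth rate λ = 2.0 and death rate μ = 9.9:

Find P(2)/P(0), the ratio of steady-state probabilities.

For constant rates: P(n)/P(0) = (λ/μ)^n
P(2)/P(0) = (2.0/9.9)^2 = 0.20202^2 = 0.04081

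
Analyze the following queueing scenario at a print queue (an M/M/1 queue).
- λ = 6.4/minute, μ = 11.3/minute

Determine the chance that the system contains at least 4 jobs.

ρ = λ/μ = 6.4/11.3 = 0.5664
P(N ≥ n) = ρⁿ
P(N ≥ 4) = 0.5664^4
P(N ≥ 4) = 0.1029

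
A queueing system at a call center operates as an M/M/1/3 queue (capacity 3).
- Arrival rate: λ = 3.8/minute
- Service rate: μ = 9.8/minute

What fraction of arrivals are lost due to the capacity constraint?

ρ = λ/μ = 3.8/9.8 = 0.38776
P₀ = (1-ρ)/(1-ρ^(K+1)) = (1-0.38776)/(1-0.38776^4) = 0.6122/0.9774 = 0.6264
P_K = P₀×ρ^K = 0.6264 × 0.38776^3 = 0.6264 × 0.05830 = 0.03652
Blocking probability = 3.65%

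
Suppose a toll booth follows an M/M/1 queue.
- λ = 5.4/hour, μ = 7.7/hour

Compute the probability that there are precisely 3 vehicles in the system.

ρ = λ/μ = 5.4/7.7 = 0.7013
P(n) = (1-ρ)ρⁿ
P(3) = (1-0.7013) × 0.7013^3
P(3) = 0.2987 × 0.3449
P(3) = 0.1030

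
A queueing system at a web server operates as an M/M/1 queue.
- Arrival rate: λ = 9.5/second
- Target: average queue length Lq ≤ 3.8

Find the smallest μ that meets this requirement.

For M/M/1: Lq = λ²/(μ(μ-λ))
Need Lq ≤ 3.8, i.e. μ(μ-λ) ≥ λ²/3.8
μ² - 9.5μ - 90.25/3.8 ≥ 0  →  μ² - 9.5μ - 23.7500 ≥ 0
Quadratic formula (positive root): μ = [λ + √(λ² + 4×23.7500)]/2
Discriminant: 90.25 + 4×23.7500 = 185.2500, √185.2500 = 13.61066
μ ≥ (9.5 + 13.61066)/2 = 11.5553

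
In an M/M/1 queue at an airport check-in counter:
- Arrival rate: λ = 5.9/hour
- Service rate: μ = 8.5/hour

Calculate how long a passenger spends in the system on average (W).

First, compute utilization: ρ = λ/μ = 5.9/8.5 = 0.6941
For M/M/1: W = 1/(μ-λ)
W = 1/(8.5-5.9) = 1/2.60
W = 0.3846 hours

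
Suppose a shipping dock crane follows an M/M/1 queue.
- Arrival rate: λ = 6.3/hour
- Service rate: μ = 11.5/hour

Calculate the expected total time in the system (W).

First, compute utilization: ρ = λ/μ = 6.3/11.5 = 0.5478
For M/M/1: W = 1/(μ-λ)
W = 1/(11.5-6.3) = 1/5.20
W = 0.1923 hours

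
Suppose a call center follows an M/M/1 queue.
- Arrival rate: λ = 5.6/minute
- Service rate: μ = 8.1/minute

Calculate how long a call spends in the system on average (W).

First, compute utilization: ρ = λ/μ = 5.6/8.1 = 0.6914
For M/M/1: W = 1/(μ-λ)
W = 1/(8.1-5.6) = 1/2.50
W = 0.4000 minutes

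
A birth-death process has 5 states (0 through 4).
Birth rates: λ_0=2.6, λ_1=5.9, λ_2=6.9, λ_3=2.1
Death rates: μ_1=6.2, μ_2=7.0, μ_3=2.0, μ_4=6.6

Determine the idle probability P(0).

Ratios P(n)/P(0) = (λ₀···λₙ₋₁)/(μ₁···μₙ):
P(1)/P(0) = (2.6)/(6.2) = 0.41935
P(2)/P(0) = (2.6×5.9)/(6.2×7.0) = 0.35346
P(3)/P(0) = (2.6×5.9×6.9)/(6.2×7.0×2.0) = 1.2194
P(4)/P(0) = (2.6×5.9×6.9×2.1)/(6.2×7.0×2.0×6.6) = 0.38800

Normalization: ∑ P(n) = 1
P(0) × (1.0000 + 0.41935 + 0.35346 + 1.2194 + 0.38800) = 1
P(0) × 3.3802 = 1
P(0) = 1/3.3802 = 0.2958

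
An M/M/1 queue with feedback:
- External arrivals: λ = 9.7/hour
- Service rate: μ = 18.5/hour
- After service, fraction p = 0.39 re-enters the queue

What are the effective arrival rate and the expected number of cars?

Effective arrival rate: λ_eff = λ/(1-p) = 9.7/(1-0.39) = 9.7/0.61 = 15.90164
ρ = λ_eff/μ = 15.90164/18.5 = 0.859548
L = ρ/(1-ρ) = 0.859548/(1-0.859548) = 6.1199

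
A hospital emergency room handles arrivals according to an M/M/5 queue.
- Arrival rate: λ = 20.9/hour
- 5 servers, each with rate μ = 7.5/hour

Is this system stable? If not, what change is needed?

Stability requires ρ = λ/(cμ) < 1
ρ = 20.9/(5 × 7.5) = 20.9/37.50 = 0.5573
Since 0.5573 < 1, the system is STABLE.
The servers are busy 55.73% of the time.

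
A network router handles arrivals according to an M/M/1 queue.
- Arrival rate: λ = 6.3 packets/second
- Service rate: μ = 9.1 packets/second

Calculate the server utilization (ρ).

Server utilization: ρ = λ/μ
ρ = 6.3/9.1 = 0.6923
The server is busy 69.23% of the time.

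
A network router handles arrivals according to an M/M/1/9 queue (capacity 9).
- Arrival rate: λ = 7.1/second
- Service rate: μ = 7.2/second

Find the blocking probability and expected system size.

ρ = λ/μ = 7.1/7.2 = 0.986111
P₀ = (1-ρ)/(1-ρ^(K+1)) = (1-0.986111)/(1-0.986111^10) = 0.01389/0.1305 = 0.1064
P_K = P₀×ρ^K = 0.10641 × 0.986111^9 = 0.10641 × 0.88172 = 0.09382
Blocking probability P_9 = 0.09382 (9.38%)
L = ρ[1 - (K+1)ρ^K + Kρ^(K+1)] / [(1-ρ)(1-ρ^(K+1))]
L = 0.986111 × (1 - 10×0.88172312 + 9×0.86947687) / ((1 - 0.986111) × (1 - 0.86947687)) = 4.3847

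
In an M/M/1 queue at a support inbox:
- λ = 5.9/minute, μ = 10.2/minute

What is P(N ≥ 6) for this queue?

ρ = λ/μ = 5.9/10.2 = 0.5784314
P(N ≥ n) = ρⁿ
P(N ≥ 6) = 0.5784314^6
P(N ≥ 6) = 0.03746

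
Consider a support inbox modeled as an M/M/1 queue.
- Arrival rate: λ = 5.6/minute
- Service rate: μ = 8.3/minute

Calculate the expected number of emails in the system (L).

ρ = λ/μ = 5.6/8.3 = 0.6747
For M/M/1: L = λ/(μ-λ)
L = 5.6/(8.3-5.6) = 5.6/2.70
L = 2.0741 emails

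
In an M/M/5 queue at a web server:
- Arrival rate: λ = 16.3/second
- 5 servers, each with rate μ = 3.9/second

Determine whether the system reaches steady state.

Stability requires ρ = λ/(cμ) < 1
ρ = 16.3/(5 × 3.9) = 16.3/19.50 = 0.8359
Since 0.8359 < 1, the system is STABLE.
The servers are busy 83.59% of the time.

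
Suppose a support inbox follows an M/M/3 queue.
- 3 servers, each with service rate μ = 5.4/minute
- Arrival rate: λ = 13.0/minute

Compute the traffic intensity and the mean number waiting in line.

Traffic intensity: ρ = λ/(cμ) = 13.0/(3×5.4) = 0.8025
Since ρ = 0.8025 < 1, system is stable.
Offered load a = λ/μ = cρ = 13.0/5.4 = 2.4074
P₀ = [ Σₙ₌₀^2 aⁿ/n! + a^3/(3!(1-ρ)) ]⁻¹
Σ = a^0/0! + a^1/1! + a^2/2! = 1.0000 + 2.4074 + 2.8978 = 6.3052
a^3/(3!(1-ρ)) = 13.9524/(6 × 0.197531) = 11.7723
P₀ = 1/(6.3052 + 11.7723) = 0.05532
Lq = P₀·a^3·ρ / (3!(1-ρ)²) = 0.055317 × 13.9524 × 0.80247 / (6 × 0.039018) = 2.6456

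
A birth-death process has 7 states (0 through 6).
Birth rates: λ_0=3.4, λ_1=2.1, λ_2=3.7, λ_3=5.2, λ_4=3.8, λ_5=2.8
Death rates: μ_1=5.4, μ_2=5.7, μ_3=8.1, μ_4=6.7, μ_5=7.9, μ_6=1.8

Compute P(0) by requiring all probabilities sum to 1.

Ratios P(n)/P(0) = (λ₀···λₙ₋₁)/(μ₁···μₙ):
P(1)/P(0) = (3.4)/(5.4) = 0.6296
P(2)/P(0) = (3.4×2.1)/(5.4×5.7) = 0.2320
P(3)/P(0) = (3.4×2.1×3.7)/(5.4×5.7×8.1) = 0.1060
P(4)/P(0) = (3.4×2.1×3.7×5.2)/(5.4×5.7×8.1×6.7) = 0.08224
P(5)/P(0) = (3.4×2.1×3.7×5.2×3.8)/(5.4×5.7×8.1×6.7×7.9) = 0.03956
P(6)/P(0) = (3.4×2.1×3.7×5.2×3.8×2.8)/(5.4×5.7×8.1×6.7×7.9×1.8) = 0.06153

Normalization: ∑ P(n) = 1
P(0) × (1.0000 + 0.6296 + 0.2320 + 0.1060 + 0.08224 + 0.03956 + 0.06153) = 1
P(0) × 2.1509 = 1
P(0) = 1/2.1509 = 0.4649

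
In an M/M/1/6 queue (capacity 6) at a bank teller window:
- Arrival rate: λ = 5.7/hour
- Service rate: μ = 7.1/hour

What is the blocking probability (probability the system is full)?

ρ = λ/μ = 5.7/7.1 = 0.80282
P₀ = (1-ρ)/(1-ρ^(K+1)) = (1-0.80282)/(1-0.80282^7) = 0.1972/0.7851 = 0.2512
P_K = P₀×ρ^K = 0.2512 × 0.80282^6 = 0.2512 × 0.2677 = 0.06725
Blocking probability = 6.72%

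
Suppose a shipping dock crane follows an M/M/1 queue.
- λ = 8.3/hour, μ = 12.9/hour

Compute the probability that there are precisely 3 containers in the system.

ρ = λ/μ = 8.3/12.9 = 0.6434
P(n) = (1-ρ)ρⁿ
P(3) = (1-0.6434) × 0.6434^3
P(3) = 0.35660 × 0.26634
P(3) = 0.09498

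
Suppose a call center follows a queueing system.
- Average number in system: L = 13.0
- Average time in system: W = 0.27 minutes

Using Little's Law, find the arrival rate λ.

Little's Law: L = λW, so λ = L/W
λ = 13.0/0.27 = 48.1481 calls/minute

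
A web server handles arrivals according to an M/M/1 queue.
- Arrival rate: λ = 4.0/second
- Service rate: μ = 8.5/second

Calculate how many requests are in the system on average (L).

ρ = λ/μ = 4.0/8.5 = 0.4706
For M/M/1: L = λ/(μ-λ)
L = 4.0/(8.5-4.0) = 4.0/4.50
L = 0.8889 requests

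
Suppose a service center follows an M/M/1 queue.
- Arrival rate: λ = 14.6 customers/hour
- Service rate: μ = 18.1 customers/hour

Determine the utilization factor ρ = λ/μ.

Server utilization: ρ = λ/μ
ρ = 14.6/18.1 = 0.8066
The server is busy 80.66% of the time.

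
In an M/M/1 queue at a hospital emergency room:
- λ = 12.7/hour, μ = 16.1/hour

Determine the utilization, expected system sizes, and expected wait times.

Step 1: ρ = λ/μ = 12.7/16.1 = 0.7888
Step 2: L = λ/(μ-λ) = 12.7/3.40 = 3.7353
Step 3: Lq = λ²/(μ(μ-λ)) = 161.29/(16.1×3.40) = 2.9465
Step 4: W = 1/(μ-λ) = 1/3.40 = 0.29412
Step 5: Wq = λ/(μ(μ-λ)) = 12.7/(16.1×3.40) = 0.2320
Step 6: P(0) = 1-ρ = 0.2112
Verify: L = λW = 12.7×0.29412 = 3.7353 ✔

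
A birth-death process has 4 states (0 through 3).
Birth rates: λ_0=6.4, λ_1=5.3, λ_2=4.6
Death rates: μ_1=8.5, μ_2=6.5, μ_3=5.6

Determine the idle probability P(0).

Ratios P(n)/P(0) = (λ₀···λₙ₋₁)/(μ₁···μₙ):
P(1)/P(0) = (6.4)/(8.5) = 0.75294
P(2)/P(0) = (6.4×5.3)/(8.5×6.5) = 0.61394
P(3)/P(0) = (6.4×5.3×4.6)/(8.5×6.5×5.6) = 0.50431

Normalization: ∑ P(n) = 1
P(0) × (1.0000 + 0.75294 + 0.61394 + 0.50431) = 1
P(0) × 2.8712 = 1
P(0) = 1/2.8712 = 0.3483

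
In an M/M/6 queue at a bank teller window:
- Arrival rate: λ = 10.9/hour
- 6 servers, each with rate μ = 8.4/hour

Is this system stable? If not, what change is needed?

Stability requires ρ = λ/(cμ) < 1
ρ = 10.9/(6 × 8.4) = 10.9/50.40 = 0.2163
Since 0.2163 < 1, the system is STABLE.
The servers are busy 21.63% of the time.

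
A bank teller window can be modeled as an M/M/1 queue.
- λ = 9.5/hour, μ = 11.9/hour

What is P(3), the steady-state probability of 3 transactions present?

ρ = λ/μ = 9.5/11.9 = 0.7983
P(n) = (1-ρ)ρⁿ
P(3) = (1-0.7983) × 0.7983^3
P(3) = 0.2017 × 0.5087
P(3) = 0.1026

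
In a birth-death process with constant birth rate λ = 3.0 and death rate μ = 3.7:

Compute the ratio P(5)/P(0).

For constant rates: P(n)/P(0) = (λ/μ)^n
P(5)/P(0) = (3.0/3.7)^5 = 0.8108^5 = 0.3504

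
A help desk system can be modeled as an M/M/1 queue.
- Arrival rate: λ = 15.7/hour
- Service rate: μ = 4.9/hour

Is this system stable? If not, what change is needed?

Stability requires ρ = λ/(cμ) < 1
ρ = 15.7/(1 × 4.9) = 15.7/4.90 = 3.2041
Since 3.2041 ≥ 1, the system is UNSTABLE.
Queue grows without bound. Need μ > λ = 15.7.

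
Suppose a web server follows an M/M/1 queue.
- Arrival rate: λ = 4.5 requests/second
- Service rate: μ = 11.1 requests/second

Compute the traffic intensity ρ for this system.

Server utilization: ρ = λ/μ
ρ = 4.5/11.1 = 0.4054
The server is busy 40.54% of the time.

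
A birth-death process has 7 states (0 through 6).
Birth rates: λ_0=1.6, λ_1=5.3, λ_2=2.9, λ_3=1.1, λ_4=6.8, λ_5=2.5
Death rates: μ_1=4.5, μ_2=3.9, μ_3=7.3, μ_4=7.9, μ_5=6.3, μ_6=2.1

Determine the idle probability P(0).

Ratios P(n)/P(0) = (λ₀···λₙ₋₁)/(μ₁···μₙ):
P(1)/P(0) = (1.6)/(4.5) = 0.35556
P(2)/P(0) = (1.6×5.3)/(4.5×3.9) = 0.48319
P(3)/P(0) = (1.6×5.3×2.9)/(4.5×3.9×7.3) = 0.19195
P(4)/P(0) = (1.6×5.3×2.9×1.1)/(4.5×3.9×7.3×7.9) = 0.026728
P(5)/P(0) = (1.6×5.3×2.9×1.1×6.8)/(4.5×3.9×7.3×7.9×6.3) = 0.028849
P(6)/P(0) = (1.6×5.3×2.9×1.1×6.8×2.5)/(4.5×3.9×7.3×7.9×6.3×2.1) = 0.034344

Normalization: ∑ P(n) = 1
P(0) × (1.0000 + 0.35556 + 0.48319 + 0.19195 + 0.026728 + 0.028849 + 0.034344) = 1
P(0) × 2.1206 = 1
P(0) = 1/2.1206 = 0.4716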